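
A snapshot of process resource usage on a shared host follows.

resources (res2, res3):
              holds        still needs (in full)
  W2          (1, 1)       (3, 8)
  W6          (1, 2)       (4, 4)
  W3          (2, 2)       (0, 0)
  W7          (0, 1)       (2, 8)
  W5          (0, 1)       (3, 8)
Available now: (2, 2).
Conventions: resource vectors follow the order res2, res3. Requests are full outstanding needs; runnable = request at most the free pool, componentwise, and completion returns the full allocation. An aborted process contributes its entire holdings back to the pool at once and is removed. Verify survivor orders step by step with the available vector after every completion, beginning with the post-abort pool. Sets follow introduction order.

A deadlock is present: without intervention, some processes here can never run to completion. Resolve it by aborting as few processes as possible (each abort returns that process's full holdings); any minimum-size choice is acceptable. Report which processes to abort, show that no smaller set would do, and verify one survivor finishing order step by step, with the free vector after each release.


The answer: abort W2 and W7.
Key observation: before aborting W2 and W7, W5 was permanently blocked — no order could ever run it; afterwards it completes at step 3.
Minimality, checking each single-abort alternative: W2 alone leaves W7 blocked (short on res3); W6 alone leaves W2 blocked (short on res3); W3 alone leaves W2 blocked (short on res3); W7 alone leaves W2 blocked (short on res3); W5 alone leaves W2 blocked (short on res3).
One survivor order: W3, W6, W5. Step-by-step check (post-abort pool first):
  pool = (3, 4)
  W3: need (0, 0) fits (3, 4); releases (2, 2), pool now (5, 6)
  W6: need (4, 4) fits (5, 6); releases (1, 2), pool now (6, 8)
  W5: need (3, 8) fits (6, 8); releases (0, 1), pool now (6, 9)


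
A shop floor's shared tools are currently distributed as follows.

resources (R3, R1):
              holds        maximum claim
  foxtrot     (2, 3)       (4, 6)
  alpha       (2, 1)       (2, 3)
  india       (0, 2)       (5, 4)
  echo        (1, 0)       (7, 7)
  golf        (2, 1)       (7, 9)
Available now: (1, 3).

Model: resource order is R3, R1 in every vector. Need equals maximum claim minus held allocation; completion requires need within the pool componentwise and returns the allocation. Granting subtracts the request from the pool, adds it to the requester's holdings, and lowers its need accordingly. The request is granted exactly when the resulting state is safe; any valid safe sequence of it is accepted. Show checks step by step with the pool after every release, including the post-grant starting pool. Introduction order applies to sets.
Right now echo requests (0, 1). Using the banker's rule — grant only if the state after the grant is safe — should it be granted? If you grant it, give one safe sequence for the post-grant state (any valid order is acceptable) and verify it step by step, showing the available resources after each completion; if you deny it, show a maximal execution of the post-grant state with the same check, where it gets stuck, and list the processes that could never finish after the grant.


GRANT — the state after the grant stays safe, e.g. via alpha, foxtrot, india, golf, echo.
Key observation: (1, 2) free after granting still covers alpha first, and each release covers the next.
Check on the post-grant state, step by step:
  pool = (1, 2)
  alpha needs (0, 2) <= (1, 2) -> finishes; pool += (2, 1) = (3, 3)
  foxtrot needs (2, 3) <= (3, 3) -> finishes; pool += (2, 3) = (5, 6)
  india needs (5, 2) <= (5, 6) -> finishes; pool += (0, 2) = (5, 8)
  golf needs (5, 8) <= (5, 8) -> finishes; pool += (2, 1) = (7, 9)
  echo needs (6, 6) <= (7, 9) -> finishes; pool += (1, 1) = (8, 10)


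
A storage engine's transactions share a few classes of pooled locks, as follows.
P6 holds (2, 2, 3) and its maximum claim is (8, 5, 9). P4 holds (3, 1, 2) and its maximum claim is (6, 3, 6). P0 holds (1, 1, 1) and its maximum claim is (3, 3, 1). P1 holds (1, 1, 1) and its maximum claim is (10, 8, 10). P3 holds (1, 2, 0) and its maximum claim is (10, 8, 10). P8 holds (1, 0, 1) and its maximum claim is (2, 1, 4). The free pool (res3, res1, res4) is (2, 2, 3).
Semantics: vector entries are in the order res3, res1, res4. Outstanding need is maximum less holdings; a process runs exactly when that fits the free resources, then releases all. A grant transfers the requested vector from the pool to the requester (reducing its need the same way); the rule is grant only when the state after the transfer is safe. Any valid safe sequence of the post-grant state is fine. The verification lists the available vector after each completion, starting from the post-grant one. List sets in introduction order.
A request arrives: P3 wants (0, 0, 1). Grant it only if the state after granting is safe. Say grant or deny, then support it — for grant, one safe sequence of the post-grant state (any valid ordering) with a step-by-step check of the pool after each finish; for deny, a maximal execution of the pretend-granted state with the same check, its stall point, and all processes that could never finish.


GRANT. The post-grant state is safe; one safe sequence: P0, P8, P4, P6, P3, P1.
Key observation: the grant leaves (2, 2, 2) free — enough for P0, whose release restarts the cascade.
Check on the post-grant state, step by step:
  pool = (2, 2, 2)
  P0: need (2, 2, 0) fits (2, 2, 2); releases (1, 1, 1), pool now (3, 3, 3)
  P8: need (1, 1, 3) fits (3, 3, 3); releases (1, 0, 1), pool now (4, 3, 4)
  P4: need (3, 2, 4) fits (4, 3, 4); releases (3, 1, 2), pool now (7, 4, 6)
  P6: need (6, 3, 6) fits (7, 4, 6); releases (2, 2, 3), pool now (9, 6, 9)
  P3: need (9, 6, 9) fits (9, 6, 9); releases (1, 2, 1), pool now (10, 8, 10)
  P1: need (9, 7, 9) fits (10, 8, 10); releases (1, 1, 1), pool now (11, 9, 11)


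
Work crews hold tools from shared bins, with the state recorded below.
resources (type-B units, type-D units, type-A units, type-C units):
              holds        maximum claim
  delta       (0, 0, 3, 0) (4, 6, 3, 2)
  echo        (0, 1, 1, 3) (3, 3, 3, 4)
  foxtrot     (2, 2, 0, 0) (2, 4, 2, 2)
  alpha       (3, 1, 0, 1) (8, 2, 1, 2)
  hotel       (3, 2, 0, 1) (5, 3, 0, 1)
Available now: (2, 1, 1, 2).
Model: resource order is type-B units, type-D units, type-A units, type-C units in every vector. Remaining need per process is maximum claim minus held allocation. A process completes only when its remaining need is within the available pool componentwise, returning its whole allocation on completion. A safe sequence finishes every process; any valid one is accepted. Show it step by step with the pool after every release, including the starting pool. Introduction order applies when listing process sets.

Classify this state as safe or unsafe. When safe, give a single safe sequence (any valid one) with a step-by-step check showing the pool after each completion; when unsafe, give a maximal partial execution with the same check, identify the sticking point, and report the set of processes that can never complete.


UNSAFE.
Key observation: after hotel, alpha the pool peaks at (8, 4, 1, 4), and each blocked process is short somewhere: delta on type-D units; echo on type-A units; foxtrot on type-A units.
A maximal execution: hotel, alpha — then nothing else fits. Walking it through:
  pool = (2, 1, 1, 2)
  hotel needs (2, 1, 0, 0) <= (2, 1, 1, 2) -> finishes; pool += (3, 2, 0, 1) = (5, 3, 1, 3)
  alpha needs (5, 1, 1, 1) <= (5, 3, 1, 3) -> finishes; pool += (3, 1, 0, 1) = (8, 4, 1, 4)
  delta still needs (4, 6, 0, 2) but only (8, 4, 1, 4) is free — short on type-D units
  echo still needs (3, 2, 2, 1) but only (8, 4, 1, 4) is free — short on type-A units
  foxtrot still needs (0, 2, 2, 2) but only (8, 4, 1, 4) is free — short on type-A units
Permanently blocked: delta, echo and foxtrot.


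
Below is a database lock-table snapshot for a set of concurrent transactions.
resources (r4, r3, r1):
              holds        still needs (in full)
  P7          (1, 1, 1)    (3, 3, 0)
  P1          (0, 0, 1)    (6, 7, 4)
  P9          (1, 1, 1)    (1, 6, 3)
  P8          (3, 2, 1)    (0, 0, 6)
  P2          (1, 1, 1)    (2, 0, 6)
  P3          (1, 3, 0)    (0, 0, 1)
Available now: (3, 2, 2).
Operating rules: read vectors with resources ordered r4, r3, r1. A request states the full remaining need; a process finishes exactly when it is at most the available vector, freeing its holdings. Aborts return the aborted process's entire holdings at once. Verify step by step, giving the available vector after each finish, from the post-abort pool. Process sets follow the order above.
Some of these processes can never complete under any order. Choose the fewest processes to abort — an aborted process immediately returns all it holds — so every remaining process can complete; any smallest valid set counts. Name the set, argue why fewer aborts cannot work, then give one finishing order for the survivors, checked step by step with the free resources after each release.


Minimum abort set: P8.
Key observation: P2 could never have finished before the abort; with (3, 2, 1) returned by P8, it fits at step 5.
No smaller set exists: with zero aborts the deadlock remains.
The survivors complete as P7, P3, P9, P1, P2. Check, step by step (starting from the post-abort pool):
  pool = (6, 4, 3)
  run P7 (needs (3, 3, 0), free (6, 4, 3)); after release of (1, 1, 1) the pool is (7, 5, 4)
  run P3 (needs (0, 0, 1), free (7, 5, 4)); after release of (1, 3, 0) the pool is (8, 8, 4)
  run P9 (needs (1, 6, 3), free (8, 8, 4)); after release of (1, 1, 1) the pool is (9, 9, 5)
  run P1 (needs (6, 7, 4), free (9, 9, 5)); after release of (0, 0, 1) the pool is (9, 9, 6)
  run P2 (needs (2, 0, 6), free (9, 9, 6)); after release of (1, 1, 1) the pool is (10, 10, 7)


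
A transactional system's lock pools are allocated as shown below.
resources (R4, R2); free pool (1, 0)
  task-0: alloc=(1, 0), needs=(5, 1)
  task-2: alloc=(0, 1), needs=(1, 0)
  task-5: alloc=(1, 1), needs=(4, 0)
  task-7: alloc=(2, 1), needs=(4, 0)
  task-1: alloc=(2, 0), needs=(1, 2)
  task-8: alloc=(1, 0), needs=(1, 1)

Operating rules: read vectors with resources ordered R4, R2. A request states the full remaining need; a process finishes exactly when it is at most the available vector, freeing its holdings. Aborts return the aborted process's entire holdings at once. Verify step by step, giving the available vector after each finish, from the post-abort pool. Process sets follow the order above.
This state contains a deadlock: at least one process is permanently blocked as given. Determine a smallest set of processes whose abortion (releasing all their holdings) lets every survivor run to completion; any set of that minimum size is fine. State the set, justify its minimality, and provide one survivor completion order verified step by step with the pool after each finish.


Minimum abort set: task-1.
Key observation: the returned (2, 0) from task-1 is what brings task-5 — unrunnable before, under any order — into play at step 3.
No smaller set exists: with zero aborts the deadlock remains.
Survivors finish in the order: task-2, task-8, task-5, task-7, task-0. Check, step by step (pool after the aborts first):
  pool = (3, 0)
  run task-2 (needs (1, 0), free (3, 0)); after release of (0, 1) the pool is (3, 1)
  run task-8 (needs (1, 1), free (3, 1)); after release of (1, 0) the pool is (4, 1)
  run task-5 (needs (4, 0), free (4, 1)); after release of (1, 1) the pool is (5, 2)
  run task-7 (needs (4, 0), free (5, 2)); after release of (2, 1) the pool is (7, 3)
  run task-0 (needs (5, 1), free (7, 3)); after release of (1, 0) the pool is (8, 3)


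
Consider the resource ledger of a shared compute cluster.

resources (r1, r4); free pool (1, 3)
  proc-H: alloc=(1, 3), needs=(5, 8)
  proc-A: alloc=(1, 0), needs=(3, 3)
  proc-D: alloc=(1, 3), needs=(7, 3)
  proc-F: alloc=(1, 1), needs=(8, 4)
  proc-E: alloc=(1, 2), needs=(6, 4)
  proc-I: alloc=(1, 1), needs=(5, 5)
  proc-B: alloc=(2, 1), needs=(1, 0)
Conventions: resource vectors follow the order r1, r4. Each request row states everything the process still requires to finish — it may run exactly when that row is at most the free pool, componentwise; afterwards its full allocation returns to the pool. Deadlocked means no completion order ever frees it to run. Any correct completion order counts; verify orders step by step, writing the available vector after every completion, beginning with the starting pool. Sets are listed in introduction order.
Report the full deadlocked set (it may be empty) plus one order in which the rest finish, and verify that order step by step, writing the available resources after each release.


The deadlocked set is proc-H, proc-D, proc-F, proc-E and proc-I.
Key observation: the wall is r1: completing proc-B, proc-A brings the pool only to (4, 4), and all the rest need more.
The rest can finish in the order proc-B, proc-A. Check, step by step:
  pool = (1, 3)
  run proc-B (needs (1, 0), free (1, 3)); after release of (2, 1) the pool is (3, 4)
  run proc-A (needs (3, 3), free (3, 4)); after release of (1, 0) the pool is (4, 4)
None of the blocked processes ever fits:
  proc-H still needs (5, 8) but only (4, 4) is free — short on r1 and r4
  proc-D still needs (7, 3) but only (4, 4) is free — short on r1
  proc-F still needs (8, 4) but only (4, 4) is free — short on r1
  proc-E still needs (6, 4) but only (4, 4) is free — short on r1
  proc-I still needs (5, 5) but only (4, 4) is free — short on r1 and r4


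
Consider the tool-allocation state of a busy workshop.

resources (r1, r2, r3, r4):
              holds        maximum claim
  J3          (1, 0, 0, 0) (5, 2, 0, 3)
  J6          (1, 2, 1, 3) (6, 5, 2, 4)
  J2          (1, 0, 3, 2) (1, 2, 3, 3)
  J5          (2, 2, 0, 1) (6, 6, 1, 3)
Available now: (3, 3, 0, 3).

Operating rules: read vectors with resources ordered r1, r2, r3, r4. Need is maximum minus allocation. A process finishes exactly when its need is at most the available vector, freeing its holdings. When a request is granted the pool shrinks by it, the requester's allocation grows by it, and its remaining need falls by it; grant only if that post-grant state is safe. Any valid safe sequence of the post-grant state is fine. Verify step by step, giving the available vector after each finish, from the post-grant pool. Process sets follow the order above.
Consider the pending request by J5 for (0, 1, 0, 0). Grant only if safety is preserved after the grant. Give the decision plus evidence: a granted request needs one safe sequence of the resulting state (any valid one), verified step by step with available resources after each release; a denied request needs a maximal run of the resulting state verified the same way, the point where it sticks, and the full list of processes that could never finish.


DENY. Granting would leave the state unsafe.
Key observation: no order helps: past J2, J3, the free pool tops out at (5, 2, 3, 5), below what each blocked process needs in r2.
Pretend the grant happened; the run J2, J3 goes as far as possible. Check, step by step:
  pool = (3, 2, 0, 3)
  J2 needs (0, 2, 0, 1) <= (3, 2, 0, 3) -> finishes; pool += (1, 0, 3, 2) = (4, 2, 3, 5)
  J3 needs (4, 2, 0, 3) <= (4, 2, 3, 5) -> finishes; pool += (1, 0, 0, 0) = (5, 2, 3, 5)
  blocked: J6 wants (5, 3, 1, 1), pool (5, 2, 3, 5) — not enough r2
  blocked: J5 wants (4, 3, 1, 2), pool (5, 2, 3, 5) — not enough r2
Post-grant, the permanently blocked set is J6 and J5.


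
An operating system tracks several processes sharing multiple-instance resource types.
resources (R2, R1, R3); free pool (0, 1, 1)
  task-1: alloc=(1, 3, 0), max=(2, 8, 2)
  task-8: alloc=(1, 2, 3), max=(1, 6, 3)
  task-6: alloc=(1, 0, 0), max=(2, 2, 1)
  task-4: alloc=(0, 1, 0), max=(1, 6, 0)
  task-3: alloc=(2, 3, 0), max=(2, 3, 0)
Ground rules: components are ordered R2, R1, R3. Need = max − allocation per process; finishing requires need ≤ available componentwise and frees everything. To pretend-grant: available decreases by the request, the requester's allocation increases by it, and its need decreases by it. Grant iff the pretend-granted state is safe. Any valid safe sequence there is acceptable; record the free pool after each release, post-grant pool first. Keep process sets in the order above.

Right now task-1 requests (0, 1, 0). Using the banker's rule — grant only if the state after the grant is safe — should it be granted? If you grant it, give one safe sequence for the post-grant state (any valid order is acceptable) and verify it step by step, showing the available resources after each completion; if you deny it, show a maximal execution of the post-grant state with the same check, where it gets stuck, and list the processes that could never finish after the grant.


DENY: after the grant no complete ordering would exist.
Key observation: R1 is the bottleneck — with task-3, task-6 done the pool holds (3, 3, 1), short of every remaining need.
Pretend the grant happened; the run task-3, task-6 goes as far as possible. Walking it through:
  pool = (0, 0, 1)
  task-3: need (0, 0, 0) fits (0, 0, 1); releases (2, 3, 0), pool now (2, 3, 1)
  task-6: need (1, 2, 1) fits (2, 3, 1); releases (1, 0, 0), pool now (3, 3, 1)
  blocked: task-1 wants (1, 4, 2), pool (3, 3, 1) — not enough R1 and R3
  blocked: task-8 wants (0, 4, 0), pool (3, 3, 1) — not enough R1
  blocked: task-4 wants (1, 5, 0), pool (3, 3, 1) — not enough R1
Had the request been granted, task-1, task-8 and task-4 could never finish.


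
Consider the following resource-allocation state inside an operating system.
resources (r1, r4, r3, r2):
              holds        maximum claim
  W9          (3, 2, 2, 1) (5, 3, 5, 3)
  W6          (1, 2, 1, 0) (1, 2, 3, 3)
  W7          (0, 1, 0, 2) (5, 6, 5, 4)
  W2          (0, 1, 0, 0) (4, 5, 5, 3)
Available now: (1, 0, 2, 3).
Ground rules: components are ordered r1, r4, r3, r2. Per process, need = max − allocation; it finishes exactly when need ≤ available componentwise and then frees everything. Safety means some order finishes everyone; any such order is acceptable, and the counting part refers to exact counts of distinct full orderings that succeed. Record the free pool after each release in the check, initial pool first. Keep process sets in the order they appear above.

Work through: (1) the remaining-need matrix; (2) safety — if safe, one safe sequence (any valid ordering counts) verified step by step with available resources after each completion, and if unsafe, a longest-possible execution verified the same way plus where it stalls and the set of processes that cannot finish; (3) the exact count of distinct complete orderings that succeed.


(1) Need matrix, components ordered r1, r4, r3, r2:
  W9: (2, 1, 3, 2)
  W6: (0, 0, 2, 3)
  W7: (5, 5, 5, 2)
  W2: (4, 4, 5, 3)
(2) The state is SAFE; one workable sequence: W6, W9, W2, W7.
Key observation: at W6 the run first touches a limit — (0, 0, 2, 3) against (1, 0, 2, 3), exact on a resource it actually requests.
Walking it through:
  pool = (1, 0, 2, 3)
  run W6 (needs (0, 0, 2, 3), free (1, 0, 2, 3)); after release of (1, 2, 1, 0) the pool is (2, 2, 3, 3)
  run W9 (needs (2, 1, 3, 2), free (2, 2, 3, 3)); after release of (3, 2, 2, 1) the pool is (5, 4, 5, 4)
  run W2 (needs (4, 4, 5, 3), free (5, 4, 5, 4)); after release of (0, 1, 0, 0) the pool is (5, 5, 5, 4)
  run W7 (needs (5, 5, 5, 2), free (5, 5, 5, 4)); after release of (0, 1, 0, 2) the pool is (5, 6, 5, 6)
(3) The exact count: 1 of the possible complete orderings is a safe sequence.


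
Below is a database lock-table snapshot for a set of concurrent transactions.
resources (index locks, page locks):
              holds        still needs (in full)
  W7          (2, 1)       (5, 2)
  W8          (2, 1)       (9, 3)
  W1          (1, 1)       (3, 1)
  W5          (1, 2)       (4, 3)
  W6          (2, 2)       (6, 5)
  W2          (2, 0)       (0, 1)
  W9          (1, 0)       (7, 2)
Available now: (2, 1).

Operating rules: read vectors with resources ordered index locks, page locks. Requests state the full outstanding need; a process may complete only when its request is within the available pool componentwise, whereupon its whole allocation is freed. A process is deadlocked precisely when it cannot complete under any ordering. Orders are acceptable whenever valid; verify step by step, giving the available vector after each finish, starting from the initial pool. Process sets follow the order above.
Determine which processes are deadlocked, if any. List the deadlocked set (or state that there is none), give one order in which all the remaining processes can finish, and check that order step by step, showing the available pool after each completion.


The deadlocked set is empty.
Key observation: the pool covers W2 at once, and every later process fits after earlier releases.
A valid finishing order for the others: W2, W1, W7, W5, W9, W8, W6. Walking it through:
  pool = (2, 1)
  run W2 (needs (0, 1), free (2, 1)); after release of (2, 0) the pool is (4, 1)
  run W1 (needs (3, 1), free (4, 1)); after release of (1, 1) the pool is (5, 2)
  run W7 (needs (5, 2), free (5, 2)); after release of (2, 1) the pool is (7, 3)
  run W5 (needs (4, 3), free (7, 3)); after release of (1, 2) the pool is (8, 5)
  run W9 (needs (7, 2), free (8, 5)); after release of (1, 0) the pool is (9, 5)
  run W8 (needs (9, 3), free (9, 5)); after release of (2, 1) the pool is (11, 6)
  run W6 (needs (6, 5), free (11, 6)); after release of (2, 2) the pool is (13, 8)


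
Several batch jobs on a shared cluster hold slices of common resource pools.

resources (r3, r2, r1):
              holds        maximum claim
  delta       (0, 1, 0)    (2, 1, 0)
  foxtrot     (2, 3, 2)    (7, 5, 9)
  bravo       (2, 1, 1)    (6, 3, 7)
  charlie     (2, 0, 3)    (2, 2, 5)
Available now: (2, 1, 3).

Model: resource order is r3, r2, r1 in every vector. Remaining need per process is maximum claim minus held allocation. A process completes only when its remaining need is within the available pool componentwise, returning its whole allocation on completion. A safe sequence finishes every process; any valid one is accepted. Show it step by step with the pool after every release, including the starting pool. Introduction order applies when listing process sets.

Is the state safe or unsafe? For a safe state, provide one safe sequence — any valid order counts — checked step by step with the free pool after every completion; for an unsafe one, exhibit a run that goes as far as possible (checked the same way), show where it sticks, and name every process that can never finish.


SAFE — a valid safe sequence is delta, charlie, bravo, foxtrot.
Key observation: the order's first zero-slack moment is delta ((2, 0, 0) needed, (2, 1, 3) free — a requested resource with nothing to spare).
Check, step by step:
  pool = (2, 1, 3)
  delta: need (2, 0, 0) fits (2, 1, 3); releases (0, 1, 0), pool now (2, 2, 3)
  charlie: need (0, 2, 2) fits (2, 2, 3); releases (2, 0, 3), pool now (4, 2, 6)
  bravo: need (4, 2, 6) fits (4, 2, 6); releases (2, 1, 1), pool now (6, 3, 7)
  foxtrot: need (5, 2, 7) fits (6, 3, 7); releases (2, 3, 2), pool now (8, 6, 9)


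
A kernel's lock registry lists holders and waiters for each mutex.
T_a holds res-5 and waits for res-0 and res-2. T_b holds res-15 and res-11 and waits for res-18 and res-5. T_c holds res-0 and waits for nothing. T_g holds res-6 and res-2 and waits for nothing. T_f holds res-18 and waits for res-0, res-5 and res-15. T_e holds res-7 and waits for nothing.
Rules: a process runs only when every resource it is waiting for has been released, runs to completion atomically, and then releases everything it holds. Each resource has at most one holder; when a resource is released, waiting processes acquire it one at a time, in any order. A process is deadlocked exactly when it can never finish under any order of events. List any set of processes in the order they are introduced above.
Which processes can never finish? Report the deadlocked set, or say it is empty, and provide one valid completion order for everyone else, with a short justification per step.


Deadlocked: T_b and T_f.
Key observation: the waits loop around T_b -> T_f -> T_b with no way out; no other process is dragged down with it.
A valid finishing order for the others: T_c, T_g, T_e, T_a.
Walking it through:
  T_c: no waits; runs immediately, freeing res-0
  T_g: no waits; runs immediately, freeing res-6 and res-2
  T_e: no waits; runs immediately, freeing res-7
  T_a waits on res-0 and res-2 — all released -> runs and releases res-5


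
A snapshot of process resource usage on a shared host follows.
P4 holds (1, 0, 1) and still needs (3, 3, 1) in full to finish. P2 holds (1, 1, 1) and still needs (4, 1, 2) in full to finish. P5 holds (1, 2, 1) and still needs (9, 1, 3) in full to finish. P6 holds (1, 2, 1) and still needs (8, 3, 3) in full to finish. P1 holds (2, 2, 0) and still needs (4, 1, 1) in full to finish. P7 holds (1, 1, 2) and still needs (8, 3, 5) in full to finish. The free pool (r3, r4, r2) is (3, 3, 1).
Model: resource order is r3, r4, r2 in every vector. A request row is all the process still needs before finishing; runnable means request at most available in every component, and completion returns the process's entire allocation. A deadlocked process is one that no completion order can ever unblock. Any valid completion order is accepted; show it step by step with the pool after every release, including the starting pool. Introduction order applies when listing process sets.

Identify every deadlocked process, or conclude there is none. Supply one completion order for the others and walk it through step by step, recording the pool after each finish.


The deadlocked set is P5, P6 and P7.
Key observation: once P4, P2, P1 finish, the pool peaks at (7, 6, 3) — and every remaining process still needs more r3 than that.
The rest can finish in the order P4, P2, P1. Verifying each step:
  pool = (3, 3, 1)
  P4: need (3, 3, 1) fits (3, 3, 1); releases (1, 0, 1), pool now (4, 3, 2)
  P2: need (4, 1, 2) fits (4, 3, 2); releases (1, 1, 1), pool now (5, 4, 3)
  P1: need (4, 1, 1) fits (5, 4, 3); releases (2, 2, 0), pool now (7, 6, 3)
The stuck group stays short no matter what:
  blocked: P5 wants (9, 1, 3), pool (7, 6, 3) — not enough r3
  blocked: P6 wants (8, 3, 3), pool (7, 6, 3) — not enough r3
  blocked: P7 wants (8, 3, 5), pool (7, 6, 3) — not enough r3 and r2


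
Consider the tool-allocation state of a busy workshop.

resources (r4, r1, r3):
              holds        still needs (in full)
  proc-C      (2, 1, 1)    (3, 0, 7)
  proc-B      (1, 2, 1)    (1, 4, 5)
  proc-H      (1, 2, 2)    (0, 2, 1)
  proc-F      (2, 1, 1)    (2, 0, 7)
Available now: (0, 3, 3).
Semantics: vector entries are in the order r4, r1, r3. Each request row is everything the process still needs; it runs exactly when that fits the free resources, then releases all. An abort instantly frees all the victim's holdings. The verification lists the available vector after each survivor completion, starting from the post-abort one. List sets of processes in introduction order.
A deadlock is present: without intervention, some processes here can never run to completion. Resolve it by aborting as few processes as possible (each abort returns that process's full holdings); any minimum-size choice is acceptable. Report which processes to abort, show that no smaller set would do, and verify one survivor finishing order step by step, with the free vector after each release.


Abort proc-F.
Key observation: proc-C had no path to completion before; after the abort of proc-F ((2, 1, 1) returned), step 3 is where it fits.
Minimality: the empty abort set fails — the state is deadlocked as it stands.
The survivors complete as proc-H, proc-B, proc-C. Verifying each step (starting from the post-abort pool):
  pool = (2, 4, 4)
  proc-H: need (0, 2, 1) fits (2, 4, 4); releases (1, 2, 2), pool now (3, 6, 6)
  proc-B: need (1, 4, 5) fits (3, 6, 6); releases (1, 2, 1), pool now (4, 8, 7)
  proc-C: need (3, 0, 7) fits (4, 8, 7); releases (2, 1, 1), pool now (6, 9, 8)


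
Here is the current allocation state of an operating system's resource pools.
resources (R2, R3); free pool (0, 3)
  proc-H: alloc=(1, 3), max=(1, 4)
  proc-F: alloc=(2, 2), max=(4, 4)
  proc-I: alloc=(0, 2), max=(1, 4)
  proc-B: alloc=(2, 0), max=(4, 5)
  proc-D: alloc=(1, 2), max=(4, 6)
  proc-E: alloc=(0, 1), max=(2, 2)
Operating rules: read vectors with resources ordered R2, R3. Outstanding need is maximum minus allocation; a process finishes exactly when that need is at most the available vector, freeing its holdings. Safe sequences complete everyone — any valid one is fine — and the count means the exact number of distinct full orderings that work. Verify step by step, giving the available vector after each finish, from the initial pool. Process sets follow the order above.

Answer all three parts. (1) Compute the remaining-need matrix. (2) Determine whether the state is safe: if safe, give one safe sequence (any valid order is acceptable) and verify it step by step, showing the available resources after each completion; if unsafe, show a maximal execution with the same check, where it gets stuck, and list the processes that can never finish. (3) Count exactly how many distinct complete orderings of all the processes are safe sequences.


(1) Remaining need (order R2, R3):
  proc-H: (0, 1)
  proc-F: (2, 2)
  proc-I: (1, 2)
  proc-B: (2, 5)
  proc-D: (3, 4)
  proc-E: (2, 1)
(2) UNSAFE — no complete ordering exists.
Key observation: proc-H, proc-I can finish, but then (1, 8) is all there is, and the blocked group's R2 demands exceed it.
A maximal execution: proc-H, proc-I — then nothing else fits. Check, step by step:
  pool = (0, 3)
  proc-H: need (0, 1) fits (0, 3); releases (1, 3), pool now (1, 6)
  proc-I: need (1, 2) fits (1, 6); releases (0, 2), pool now (1, 8)
  proc-F cannot run: need (2, 2) vs free (1, 8) (insufficient R2)
  proc-B cannot run: need (2, 5) vs free (1, 8) (insufficient R2)
  proc-D cannot run: need (3, 4) vs free (1, 8) (insufficient R2)
  proc-E cannot run: need (2, 1) vs free (1, 8) (insufficient R2)
Never able to finish: proc-F, proc-B, proc-D and proc-E.
(3) Precisely 0 of the possible complete orderings are safe sequences.


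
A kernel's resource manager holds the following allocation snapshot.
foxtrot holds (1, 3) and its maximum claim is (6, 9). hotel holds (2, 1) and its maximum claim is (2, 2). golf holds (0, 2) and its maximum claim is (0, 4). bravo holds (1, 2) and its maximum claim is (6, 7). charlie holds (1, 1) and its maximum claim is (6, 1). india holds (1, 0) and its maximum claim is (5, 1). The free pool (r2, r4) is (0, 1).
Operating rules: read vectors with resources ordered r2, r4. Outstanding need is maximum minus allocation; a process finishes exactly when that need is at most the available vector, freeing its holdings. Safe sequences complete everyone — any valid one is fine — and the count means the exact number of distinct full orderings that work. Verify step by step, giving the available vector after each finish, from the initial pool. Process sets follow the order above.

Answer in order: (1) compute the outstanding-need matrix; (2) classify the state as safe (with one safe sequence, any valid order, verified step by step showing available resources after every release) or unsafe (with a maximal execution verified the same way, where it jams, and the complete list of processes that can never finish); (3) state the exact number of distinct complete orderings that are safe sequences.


(1) Outstanding need per process (order r2, r4):
  foxtrot: (5, 6)
  hotel: (0, 1)
  golf: (0, 2)
  bravo: (5, 5)
  charlie: (5, 0)
  india: (4, 1)
(2) The state is UNSAFE.
Key observation: the pool after hotel, golf is (2, 4); every surviving request exceeds it in r2, so progress ends there.
The run hotel, golf cannot be extended any further. Check, step by step:
  pool = (0, 1)
  hotel: need (0, 1) fits (0, 1); releases (2, 1), pool now (2, 2)
  golf: need (0, 2) fits (2, 2); releases (0, 2), pool now (2, 4)
  foxtrot still needs (5, 6) but only (2, 4) is free — short on r2 and r4
  bravo still needs (5, 5) but only (2, 4) is free — short on r2 and r4
  charlie still needs (5, 0) but only (2, 4) is free — short on r2
  india still needs (4, 1) but only (2, 4) is free — short on r2
Permanently blocked: foxtrot, bravo, charlie and india.
(3) The exact count: 0 of the possible complete orderings are safe sequences.


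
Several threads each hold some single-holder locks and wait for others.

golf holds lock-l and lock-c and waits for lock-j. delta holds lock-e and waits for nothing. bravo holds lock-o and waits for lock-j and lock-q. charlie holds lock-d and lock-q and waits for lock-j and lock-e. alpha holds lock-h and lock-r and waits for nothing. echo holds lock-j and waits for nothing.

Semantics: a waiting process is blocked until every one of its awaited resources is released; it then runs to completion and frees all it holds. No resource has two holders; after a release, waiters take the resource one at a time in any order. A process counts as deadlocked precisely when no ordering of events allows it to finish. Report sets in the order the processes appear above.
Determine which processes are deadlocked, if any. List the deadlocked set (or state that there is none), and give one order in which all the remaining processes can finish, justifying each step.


The deadlocked set is empty.
Key observation: every chain of waits terminates; starting from the processes that wait on nothing, all the rest unlock in turn.
One completion order for the rest: delta, echo, charlie, alpha, golf, bravo.
Step-by-step check:
  delta waits on nothing -> runs at once and releases lock-e
  echo waits on nothing -> runs at once and releases lock-j
  run charlie (all its waits — lock-j and lock-e — are resolved); releases lock-d and lock-q
  alpha waits on nothing -> runs at once and releases lock-h and lock-r
  run golf (all its waits — lock-j — are resolved); releases lock-l and lock-c
  run bravo (all its waits — lock-j and lock-q — are resolved); releases lock-o


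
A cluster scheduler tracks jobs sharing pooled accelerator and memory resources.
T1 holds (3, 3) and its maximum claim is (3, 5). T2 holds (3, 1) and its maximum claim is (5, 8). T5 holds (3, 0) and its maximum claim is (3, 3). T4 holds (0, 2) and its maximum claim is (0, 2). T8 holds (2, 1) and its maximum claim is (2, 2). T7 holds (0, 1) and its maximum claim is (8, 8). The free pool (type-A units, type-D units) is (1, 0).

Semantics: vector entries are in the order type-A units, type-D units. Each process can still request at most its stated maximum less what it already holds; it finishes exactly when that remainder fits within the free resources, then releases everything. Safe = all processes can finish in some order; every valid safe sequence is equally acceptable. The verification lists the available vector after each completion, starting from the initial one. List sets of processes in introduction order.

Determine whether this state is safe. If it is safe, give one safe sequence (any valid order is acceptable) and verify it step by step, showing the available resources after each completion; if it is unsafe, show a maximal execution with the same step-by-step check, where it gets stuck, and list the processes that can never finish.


The state is UNSAFE.
Key observation: the pool after T4, T1, T8, T5 is (9, 6); every surviving request exceeds it in type-D units, so progress ends there.
Going as far as possible: T4, T1, T8, T5; after that, nothing fits. Verifying each step:
  pool = (1, 0)
  T4: need (0, 0) fits (1, 0); releases (0, 2), pool now (1, 2)
  T1: need (0, 2) fits (1, 2); releases (3, 3), pool now (4, 5)
  T8: need (0, 1) fits (4, 5); releases (2, 1), pool now (6, 6)
  T5: need (0, 3) fits (6, 6); releases (3, 0), pool now (9, 6)
  T2 still needs (2, 7) but only (9, 6) is free — short on type-D units
  T7 still needs (8, 7) but only (9, 6) is free — short on type-D units
Permanently blocked: T2 and T7.


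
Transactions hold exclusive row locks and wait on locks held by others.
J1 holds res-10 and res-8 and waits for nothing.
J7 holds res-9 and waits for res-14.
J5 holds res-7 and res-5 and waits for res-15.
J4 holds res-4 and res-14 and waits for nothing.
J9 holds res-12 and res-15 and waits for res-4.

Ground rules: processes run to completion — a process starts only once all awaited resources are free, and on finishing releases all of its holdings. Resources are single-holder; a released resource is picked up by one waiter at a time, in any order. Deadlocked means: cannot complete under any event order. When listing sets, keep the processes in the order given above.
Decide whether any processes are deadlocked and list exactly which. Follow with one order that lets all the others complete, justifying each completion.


No process is deadlocked.
Key observation: the wait graph is acyclic; completion cascades from the unblocked processes through everyone else.
The rest can finish in the order J4, J9, J5, J7, J1.
Check, step by step:
  run J4 (it waits on nothing); releases res-4 and res-14
  J9 waits on res-4 — all released -> runs and releases res-12 and res-15
  J5 waits on res-15 — all released -> runs and releases res-7 and res-5
  J7 waits on res-14 — all released -> runs and releases res-9
  run J1 (it waits on nothing); releases res-10 and res-8


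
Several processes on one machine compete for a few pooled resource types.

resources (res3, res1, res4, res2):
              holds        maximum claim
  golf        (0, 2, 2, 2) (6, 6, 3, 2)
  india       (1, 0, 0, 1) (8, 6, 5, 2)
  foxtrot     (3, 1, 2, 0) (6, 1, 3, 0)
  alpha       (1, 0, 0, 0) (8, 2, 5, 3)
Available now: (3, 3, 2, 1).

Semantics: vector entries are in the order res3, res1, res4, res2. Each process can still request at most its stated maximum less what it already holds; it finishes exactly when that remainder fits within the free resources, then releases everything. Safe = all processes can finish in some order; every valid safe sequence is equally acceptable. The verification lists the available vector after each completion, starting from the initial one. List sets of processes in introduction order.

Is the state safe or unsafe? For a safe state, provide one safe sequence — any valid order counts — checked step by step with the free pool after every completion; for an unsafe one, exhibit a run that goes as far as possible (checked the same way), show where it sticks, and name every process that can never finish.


The state is UNSAFE.
Key observation: no order helps: past foxtrot, golf, the free pool tops out at (6, 6, 6, 3), below what each blocked process needs in res3.
The run foxtrot, golf cannot be extended any further. Walking it through:
  pool = (3, 3, 2, 1)
  foxtrot: need (3, 0, 1, 0) fits (3, 3, 2, 1); releases (3, 1, 2, 0), pool now (6, 4, 4, 1)
  golf: need (6, 4, 1, 0) fits (6, 4, 4, 1); releases (0, 2, 2, 2), pool now (6, 6, 6, 3)
  blocked: india wants (7, 6, 5, 1), pool (6, 6, 6, 3) — not enough res3
  blocked: alpha wants (7, 2, 5, 3), pool (6, 6, 6, 3) — not enough res3
Never able to finish: india and alpha.


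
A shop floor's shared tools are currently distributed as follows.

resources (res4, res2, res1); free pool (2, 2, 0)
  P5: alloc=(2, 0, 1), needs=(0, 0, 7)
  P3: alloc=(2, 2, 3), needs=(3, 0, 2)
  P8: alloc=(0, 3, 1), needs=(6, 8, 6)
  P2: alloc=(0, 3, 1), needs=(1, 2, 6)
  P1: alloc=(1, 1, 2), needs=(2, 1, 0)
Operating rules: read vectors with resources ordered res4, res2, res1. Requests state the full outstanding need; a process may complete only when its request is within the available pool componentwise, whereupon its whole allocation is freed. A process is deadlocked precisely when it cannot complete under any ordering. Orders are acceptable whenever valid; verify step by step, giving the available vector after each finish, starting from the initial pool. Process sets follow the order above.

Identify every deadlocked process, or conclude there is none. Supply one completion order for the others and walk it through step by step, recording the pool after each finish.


Deadlocked: P5, P8 and P2.
Key observation: once P1, P3 finish, the pool peaks at (5, 5, 5) — and every remaining process still needs more res1 than that.
A valid finishing order for the others: P1, P3. Verifying each step:
  pool = (2, 2, 0)
  P1 needs (2, 1, 0) <= (2, 2, 0) -> finishes; pool += (1, 1, 2) = (3, 3, 2)
  P3 needs (3, 0, 2) <= (3, 3, 2) -> finishes; pool += (2, 2, 3) = (5, 5, 5)
The stuck group stays short no matter what:
  P5 still needs (0, 0, 7) but only (5, 5, 5) is free — short on res1
  P8 still needs (6, 8, 6) but only (5, 5, 5) is free — short on res4, res2 and res1
  P2 still needs (1, 2, 6) but only (5, 5, 5) is free — short on res1
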